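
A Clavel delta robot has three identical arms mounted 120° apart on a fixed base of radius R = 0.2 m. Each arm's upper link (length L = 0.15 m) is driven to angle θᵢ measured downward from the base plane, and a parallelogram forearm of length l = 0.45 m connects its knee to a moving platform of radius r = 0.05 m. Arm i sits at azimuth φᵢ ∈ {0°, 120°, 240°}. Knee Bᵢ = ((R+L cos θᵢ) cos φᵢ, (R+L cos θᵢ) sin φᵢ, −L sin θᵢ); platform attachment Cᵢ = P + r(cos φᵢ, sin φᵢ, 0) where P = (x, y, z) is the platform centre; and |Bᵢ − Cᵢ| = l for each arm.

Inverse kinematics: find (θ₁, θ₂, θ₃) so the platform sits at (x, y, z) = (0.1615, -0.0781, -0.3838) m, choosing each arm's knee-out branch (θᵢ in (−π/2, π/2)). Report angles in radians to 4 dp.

rotate P by −φ1: (0.1615, -0.0781, -0.3838)
  A cos θ + B sin θ = C:  -0.0115·cos θ + -0.3838·sin θ = 0.0882
  θ1 = atan2(B,A) + arccos(C/0.3840) = -0.2618
rotate P by −φ2: (-0.1484, -0.1008, -0.3838)
  A=0.2984, B=-0.3838, C=(l²−L²−A²−y'²−z²)/(2L)=-0.2217
  γ=atan2(-0.3838,0.2984)=-0.9100;  ψ=arccos(-0.4560)=2.0443;  θ2=γ+ψ≈1.1343
φ3=240.0° → target in arm frame (-0.0131, 0.1789)
  A=0.1631, B=-0.3838, C=(l²−L²−A²−y'²−z²)/(2L)=-0.0864
  θ3 = atan2(B,A) + arccos(C/0.4170) = 0.6105

θ₁ = -0.2618, θ₂ = 1.1343, θ₃ = 0.6105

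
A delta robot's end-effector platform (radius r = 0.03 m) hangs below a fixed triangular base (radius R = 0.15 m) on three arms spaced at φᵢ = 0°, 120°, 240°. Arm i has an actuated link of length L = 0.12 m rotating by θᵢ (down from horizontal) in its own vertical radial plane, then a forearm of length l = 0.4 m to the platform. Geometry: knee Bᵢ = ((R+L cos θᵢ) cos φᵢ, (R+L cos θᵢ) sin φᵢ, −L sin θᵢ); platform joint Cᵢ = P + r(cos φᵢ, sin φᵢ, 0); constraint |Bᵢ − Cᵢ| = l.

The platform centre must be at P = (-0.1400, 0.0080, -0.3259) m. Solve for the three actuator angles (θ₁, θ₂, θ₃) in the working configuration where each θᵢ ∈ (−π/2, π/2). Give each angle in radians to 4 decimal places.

θ₁ = 0.9599, θ₂ = -0.1749, θ₃ = -0.0877

rotate P by −φ1: (-0.1400, 0.0080, -0.3259)
  e−x'=0.2600;  (l²−L²−(e−x')²−y'²−z²)/2L = -0.1178
  √(A²+B²)=0.4169;  θ1 = -0.8974+1.8573 ≈ 0.9599
arm 2 (φ=120.0°): x'=0.0769, y'=0.1172
  A cos θ + B sin θ = C:  0.0431·cos θ + -0.3259·sin θ = 0.0991
  γ=atan2(-0.3259,0.0431)=-1.4394;  ψ=arccos(0.3015)=1.2645;  θ2=γ+ψ≈-0.1749
φ3=240.0° → target in arm frame (0.0631, -0.1252)
  A cos θ + B sin θ = C:  0.0569·cos θ + -0.3259·sin θ = 0.0853
  √(A²+B²)=0.3308;  θ3 = -1.3979+1.3101 ≈ -0.0877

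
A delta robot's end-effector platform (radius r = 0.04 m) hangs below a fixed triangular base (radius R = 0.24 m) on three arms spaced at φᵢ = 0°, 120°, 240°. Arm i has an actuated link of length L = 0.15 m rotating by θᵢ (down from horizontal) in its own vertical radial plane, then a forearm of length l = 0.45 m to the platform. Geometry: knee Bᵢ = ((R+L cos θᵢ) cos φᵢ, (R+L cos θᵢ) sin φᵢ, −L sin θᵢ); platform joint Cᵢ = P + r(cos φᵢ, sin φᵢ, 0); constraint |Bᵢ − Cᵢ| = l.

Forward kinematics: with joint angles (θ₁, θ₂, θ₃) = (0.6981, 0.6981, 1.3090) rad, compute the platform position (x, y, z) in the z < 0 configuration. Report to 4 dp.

(0.0466, 0.0808, -0.4486)

O1 = (0.3149·cos0.0°, 0.3149·sin0.0°, -0.0964) = (0.3149, 0.0000, -0.0964)
O2 = (0.3149·cos120.0°, 0.3149·sin120.0°, -0.0964) = (-0.1575, 0.2727, -0.0964)
φ3=240.0°: virtual centre (-0.1194, -0.2068, -0.1449), radius l
eliminate P² terms by subtracting sphere 1 from 2 and 3
[-0.9447 0.5454 0.0000]·P = 0.0000;  [-0.8686 -0.4137 -0.0969]·P = -0.0304
det = 0.8646;  x = 0.0192+-0.0612z,  y = 0.0333+-0.1059z
quadratic in z: (1.0150)z²+(0.2220)z+(-0.1047)=0, √Δ=0.6886 → z ∈ {-0.4486, 0.2299}; z = -0.4486 (taking z<0)
x = 0.0466, y = 0.0808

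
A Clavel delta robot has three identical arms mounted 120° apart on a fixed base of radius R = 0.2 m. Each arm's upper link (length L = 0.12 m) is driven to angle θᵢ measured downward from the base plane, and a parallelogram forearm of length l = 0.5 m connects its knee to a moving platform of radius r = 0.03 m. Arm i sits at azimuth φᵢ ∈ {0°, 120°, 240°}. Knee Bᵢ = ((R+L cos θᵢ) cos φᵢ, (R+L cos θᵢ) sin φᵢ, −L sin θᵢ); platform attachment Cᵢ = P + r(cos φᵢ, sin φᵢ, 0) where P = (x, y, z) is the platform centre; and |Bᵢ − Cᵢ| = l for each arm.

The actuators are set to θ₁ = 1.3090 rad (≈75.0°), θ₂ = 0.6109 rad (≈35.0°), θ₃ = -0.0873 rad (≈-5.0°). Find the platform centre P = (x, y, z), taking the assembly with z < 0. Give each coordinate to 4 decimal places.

centre 1 = (0.2011·cos0.0°, 0.2011·sin0.0°, -0.1159) = (0.2011, 0.0000, -0.1159)
φ2=120.0°: virtual centre (-0.1341, 0.2324, -0.0688), radius l
φ3=240.0°: virtual centre (-0.1448, -0.2508, 0.0105), radius l
eliminate P² terms by subtracting sphere 1 from 2 and 3
linear system: -0.6704x+0.4647y = 0.0229−0.0942z; -0.6917x+-0.5015y = 0.0301−0.2527z
Cramer: x(z) = -0.0387+0.2504z;  y(z) = -0.0066+0.1586z
quadratic in z: (1.0879)z²+(0.1097)z+(-0.1790)=0, √Δ=0.8894 → z ∈ {-0.4592, 0.3584}; z = -0.4592 (taking z<0)
x = -0.1537, y = -0.0795

(-0.1537, -0.0795, -0.4592)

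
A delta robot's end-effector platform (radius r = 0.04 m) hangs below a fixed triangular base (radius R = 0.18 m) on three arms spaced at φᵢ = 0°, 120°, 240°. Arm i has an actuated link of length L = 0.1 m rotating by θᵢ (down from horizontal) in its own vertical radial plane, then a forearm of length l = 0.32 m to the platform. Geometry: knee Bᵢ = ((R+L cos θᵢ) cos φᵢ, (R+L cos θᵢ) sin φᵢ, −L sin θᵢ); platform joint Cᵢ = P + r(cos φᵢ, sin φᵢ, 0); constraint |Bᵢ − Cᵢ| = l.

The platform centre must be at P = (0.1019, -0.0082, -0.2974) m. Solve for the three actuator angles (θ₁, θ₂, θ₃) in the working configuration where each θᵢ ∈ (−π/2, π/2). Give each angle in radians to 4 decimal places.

θ₁ = 0.0868, θ₂ = 1.2218, θ₃ = 1.1346

φ1=0.0° → target in arm frame (0.1019, -0.0082)
  A cos θ + B sin θ = C:  0.0381·cos θ + -0.2974·sin θ = 0.0122
  θ1 = atan2(B,A) + arccos(C/0.2998) = 0.0868
arm 2 (φ=120.0°): x'=-0.0581, y'=-0.0841
  A cos θ + B sin θ = C:  0.1981·cos θ + -0.2974·sin θ = -0.2118
  √(A²+B²)=0.3573;  θ2 = -0.9833+2.2051 ≈ 1.2218
rotate P by −φ3: (-0.0438, 0.0923, -0.2974)
  A=0.1838, B=-0.2974, C=(l²−L²−A²−y'²−z²)/(2L)=-0.1919
  √(A²+B²)=0.3496;  θ3 = -1.0171+2.1517 ≈ 1.1346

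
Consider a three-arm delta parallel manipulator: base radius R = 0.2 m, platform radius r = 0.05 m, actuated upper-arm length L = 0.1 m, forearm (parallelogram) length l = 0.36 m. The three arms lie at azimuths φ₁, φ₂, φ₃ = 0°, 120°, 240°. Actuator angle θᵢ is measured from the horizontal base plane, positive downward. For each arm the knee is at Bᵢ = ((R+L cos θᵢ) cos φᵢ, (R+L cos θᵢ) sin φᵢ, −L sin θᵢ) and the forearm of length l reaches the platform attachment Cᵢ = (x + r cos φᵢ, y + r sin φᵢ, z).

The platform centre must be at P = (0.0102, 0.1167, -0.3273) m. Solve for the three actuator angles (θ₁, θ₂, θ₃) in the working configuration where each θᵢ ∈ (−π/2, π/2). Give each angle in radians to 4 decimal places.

θ₁ = 0.6986, θ₂ = 0.0876, θ₃ = 1.3967

rotate P by −φ1: (0.0102, 0.1167, -0.3273)
  A cos θ + B sin θ = C:  0.1398·cos θ + -0.3273·sin θ = -0.1034
  √(A²+B²)=0.3559;  θ1 = -1.1671+1.8657 ≈ 0.6986
φ2=120.0° → target in arm frame (0.0960, -0.0672)
  e−x'=0.0540;  (l²−L²−(e−x')²−y'²−z²)/2L = 0.0252
  γ=atan2(-0.3273,0.0540)=-1.4072;  ψ=arccos(0.0760)=1.4947;  θ2=γ+ψ≈0.0876
φ3=240.0° → target in arm frame (-0.1062, -0.0495)
  A=0.2562, B=-0.3273, C=(l²−L²−A²−y'²−z²)/(2L)=-0.2780
  √(A²+B²)=0.4156;  θ3 = -0.9067+2.3034 ≈ 1.3967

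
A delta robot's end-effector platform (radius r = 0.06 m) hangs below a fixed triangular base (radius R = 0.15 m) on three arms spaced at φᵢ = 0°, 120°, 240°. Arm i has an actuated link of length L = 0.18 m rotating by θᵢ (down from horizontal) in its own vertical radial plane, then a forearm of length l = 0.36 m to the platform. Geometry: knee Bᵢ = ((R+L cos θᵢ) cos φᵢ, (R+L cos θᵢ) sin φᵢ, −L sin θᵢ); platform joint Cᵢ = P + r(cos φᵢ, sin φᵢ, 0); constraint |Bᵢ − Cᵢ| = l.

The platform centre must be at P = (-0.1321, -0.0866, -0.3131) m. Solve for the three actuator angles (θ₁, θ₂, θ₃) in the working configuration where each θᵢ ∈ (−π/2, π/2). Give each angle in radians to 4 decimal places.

φ1=0.0° → target in arm frame (-0.1321, -0.0866)
  A cos θ + B sin θ = C:  0.2221·cos θ + -0.3131·sin θ = -0.1602
  √(A²+B²)=0.3839;  θ1 = -0.9538+2.0012 ≈ 1.0474
arm 2 (φ=120.0°): x'=-0.0089, y'=0.1577
  A=0.0989, B=-0.3131, C=(l²−L²−A²−y'²−z²)/(2L)=-0.0986
  √(A²+B²)=0.3284;  θ2 = -1.2647+1.8757 ≈ 0.6110
arm 3 (φ=240.0°): x'=0.1410, y'=-0.0711
  e−x'=-0.0510;  (l²−L²−(e−x')²−y'²−z²)/2L = -0.0236
  θ3 = atan2(B,A) + arccos(C/0.3172) = -0.0872

θ₁ = 1.0474, θ₂ = 0.6110, θ₃ = -0.0872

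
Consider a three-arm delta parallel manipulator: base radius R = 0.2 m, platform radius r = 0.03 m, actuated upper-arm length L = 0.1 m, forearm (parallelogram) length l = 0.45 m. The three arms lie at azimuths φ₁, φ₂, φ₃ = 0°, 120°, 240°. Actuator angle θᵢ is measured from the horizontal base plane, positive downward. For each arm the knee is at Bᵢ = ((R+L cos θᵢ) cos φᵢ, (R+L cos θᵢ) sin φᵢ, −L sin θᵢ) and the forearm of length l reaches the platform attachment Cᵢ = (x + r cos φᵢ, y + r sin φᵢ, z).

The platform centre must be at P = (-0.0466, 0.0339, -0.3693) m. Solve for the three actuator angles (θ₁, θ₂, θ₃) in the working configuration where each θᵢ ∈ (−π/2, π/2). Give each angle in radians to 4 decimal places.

θ₁ = 0.4363, θ₂ = -0.2620, θ₃ = 0.1747

rotate P by −φ1: (-0.0466, 0.0339, -0.3693)
  A=0.2166, B=-0.3693, C=(l²−L²−A²−y'²−z²)/(2L)=0.0403
  √(A²+B²)=0.4281;  θ1 = -1.0404+1.4766 ≈ 0.4363
rotate P by −φ2: (0.0527, 0.0234, -0.3693)
  e−x'=0.1173;  (l²−L²−(e−x')²−y'²−z²)/2L = 0.2090
  θ2 = atan2(B,A) + arccos(C/0.3875) = -0.2620
rotate P by −φ3: (-0.0061, -0.0573, -0.3693)
  A cos θ + B sin θ = C:  0.1761·cos θ + -0.3693·sin θ = 0.1092
  θ3 = atan2(B,A) + arccos(C/0.4091) = 0.1747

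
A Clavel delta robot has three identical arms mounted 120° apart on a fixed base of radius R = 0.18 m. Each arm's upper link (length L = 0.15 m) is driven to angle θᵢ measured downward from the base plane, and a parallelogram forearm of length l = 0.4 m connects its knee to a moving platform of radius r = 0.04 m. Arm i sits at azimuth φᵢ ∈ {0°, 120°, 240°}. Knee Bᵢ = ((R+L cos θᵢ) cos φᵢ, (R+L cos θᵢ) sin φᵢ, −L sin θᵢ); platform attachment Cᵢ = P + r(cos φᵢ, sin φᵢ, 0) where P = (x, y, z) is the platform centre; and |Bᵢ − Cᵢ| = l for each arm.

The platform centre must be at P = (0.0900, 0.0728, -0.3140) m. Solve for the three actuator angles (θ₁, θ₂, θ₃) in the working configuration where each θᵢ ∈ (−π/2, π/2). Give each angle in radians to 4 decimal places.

φ1=0.0° → target in arm frame (0.0900, 0.0728)
  e−x'=0.0500;  (l²−L²−(e−x')²−y'²−z²)/2L = 0.1037
  γ=atan2(-0.3140,0.0500)=-1.4129;  ψ=arccos(0.3261)=1.2386;  θ1=γ+ψ≈-0.1742
arm 2 (φ=120.0°): x'=0.0180, y'=-0.1143
  A cos θ + B sin θ = C:  0.1220·cos θ + -0.3140·sin θ = 0.0365
  √(A²+B²)=0.3369;  θ2 = -1.2003+1.4622 ≈ 0.2618
arm 3 (φ=240.0°): x'=-0.1080, y'=0.0415
  A cos θ + B sin θ = C:  0.2480·cos θ + -0.3140·sin θ = -0.0812
  θ3 = atan2(B,A) + arccos(C/0.4002) = 0.8728

θ₁ = -0.1742, θ₂ = 0.2618, θ₃ = 0.8728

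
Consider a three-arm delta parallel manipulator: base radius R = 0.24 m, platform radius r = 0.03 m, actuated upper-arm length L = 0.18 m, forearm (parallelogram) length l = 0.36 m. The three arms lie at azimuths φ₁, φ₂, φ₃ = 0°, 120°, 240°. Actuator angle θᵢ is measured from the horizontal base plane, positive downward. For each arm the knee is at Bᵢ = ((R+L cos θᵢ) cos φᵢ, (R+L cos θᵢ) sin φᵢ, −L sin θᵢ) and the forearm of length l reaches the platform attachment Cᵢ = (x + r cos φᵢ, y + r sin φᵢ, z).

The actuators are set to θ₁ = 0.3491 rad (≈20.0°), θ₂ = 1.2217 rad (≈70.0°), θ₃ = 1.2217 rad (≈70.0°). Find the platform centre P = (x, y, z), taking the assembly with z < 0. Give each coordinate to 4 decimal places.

(0.1056, 0.0000, -0.2957)

S1 = (0.3791·cos0.0°, 0.3791·sin0.0°, -0.0616) = (0.3791, 0.0000, -0.0616)
arm 2 at φ=120.0°: (R−r)+L cos θ2 = 0.2716;  S2 = (-0.1358, 0.2352, -0.1691)
S3 = (0.2716·cos240.0°, 0.2716·sin240.0°, -0.1691) = (-0.1358, -0.2352, -0.1691)
eliminate P² terms by subtracting sphere 1 from 2 and 3
[-1.0299 0.4704 -0.2151]·P = -0.0452;  [-1.0299 -0.4704 -0.2151]·P = -0.0452
Cramer: x(z) = 0.0439-0.2089z;  y(z) = 0.0000+0.0000z
sphere 1 gives Az²+Bz+C=0 with A=1.0436, B=0.2632, C=-0.0134;  B²−4AC=0.1252;  roots -0.2957, 0.0434;  negative root z = -0.2957
x = 0.1056, y = 0.0000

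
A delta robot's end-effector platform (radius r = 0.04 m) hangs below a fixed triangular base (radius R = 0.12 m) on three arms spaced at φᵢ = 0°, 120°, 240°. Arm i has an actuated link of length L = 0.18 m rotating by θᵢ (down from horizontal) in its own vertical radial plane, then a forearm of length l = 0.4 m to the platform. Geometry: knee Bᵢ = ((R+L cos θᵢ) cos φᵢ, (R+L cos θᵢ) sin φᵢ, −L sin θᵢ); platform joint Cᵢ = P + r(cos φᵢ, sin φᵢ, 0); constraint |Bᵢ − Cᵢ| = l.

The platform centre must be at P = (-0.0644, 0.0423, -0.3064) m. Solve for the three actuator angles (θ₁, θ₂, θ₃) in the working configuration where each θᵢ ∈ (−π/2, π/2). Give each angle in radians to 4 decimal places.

arm 1 (φ=0.0°): x'=-0.0644, y'=0.0423
  e−x'=0.1444;  (l²−L²−(e−x')²−y'²−z²)/2L = 0.0308
  γ=atan2(-0.3064,0.1444)=-1.1304;  ψ=arccos(0.0909)=1.4798;  θ1=γ+ψ≈0.3494
φ2=120.0° → target in arm frame (0.0688, 0.0346)
  A cos θ + B sin θ = C:  0.0112·cos θ + -0.3064·sin θ = 0.0900
  γ=atan2(-0.3064,0.0112)=-1.5344;  ψ=arccos(0.2935)=1.2729;  θ2=γ+ψ≈-0.2615
arm 3 (φ=240.0°): x'=-0.0044, y'=-0.0769
  A=0.0844, B=-0.3064, C=(l²−L²−A²−y'²−z²)/(2L)=0.0574
  γ=atan2(-0.3064,0.0844)=-1.3019;  ψ=arccos(0.1807)=1.3891;  θ3=γ+ψ≈0.0872

θ₁ = 0.3494, θ₂ = -0.2615, θ₃ = 0.0872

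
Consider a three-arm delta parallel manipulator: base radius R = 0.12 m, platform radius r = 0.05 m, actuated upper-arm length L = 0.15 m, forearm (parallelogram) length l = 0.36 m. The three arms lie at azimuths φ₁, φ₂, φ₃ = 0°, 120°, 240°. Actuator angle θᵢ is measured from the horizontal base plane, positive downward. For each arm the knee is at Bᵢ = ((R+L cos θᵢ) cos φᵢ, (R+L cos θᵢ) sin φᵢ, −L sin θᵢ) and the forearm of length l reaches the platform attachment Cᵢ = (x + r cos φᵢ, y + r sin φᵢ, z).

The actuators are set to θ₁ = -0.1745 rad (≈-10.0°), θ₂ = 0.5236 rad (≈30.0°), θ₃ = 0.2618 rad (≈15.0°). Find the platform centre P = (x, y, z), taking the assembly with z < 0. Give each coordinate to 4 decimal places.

(0.0818, -0.0354, -0.3054)

centre 1 = (0.2177·cos0.0°, 0.2177·sin0.0°, 0.0260) = (0.2177, 0.0000, 0.0260)
arm 2 at φ=120.0°: e+L cos θ2 = 0.1999;  centre 2 = (-0.1000, 0.1731, -0.0750)
centre 3 = (0.2149·cos240.0°, 0.2149·sin240.0°, -0.0388) = (-0.1074, -0.1861, -0.0388)
|centre ₂|²−|centre ₁|² = -0.0025;  |centre ₃|²−|centre ₁|² = -0.0004
[-0.6353 0.3462 -0.2021]·P = -0.0025;  [-0.6503 -0.3722 -0.1297]·P = -0.0004
det = 0.4616;  x = 0.0023+-0.2602z,  y = -0.0030+0.1061z
into |P−centre ₁|² = l²: 1.0790z² + 0.0594z + -0.0825 = 0;  Δ = 0.3596;  z = -0.3054 or 0.2504 → z<0 root = -0.3054
x = 0.0818, y = -0.0354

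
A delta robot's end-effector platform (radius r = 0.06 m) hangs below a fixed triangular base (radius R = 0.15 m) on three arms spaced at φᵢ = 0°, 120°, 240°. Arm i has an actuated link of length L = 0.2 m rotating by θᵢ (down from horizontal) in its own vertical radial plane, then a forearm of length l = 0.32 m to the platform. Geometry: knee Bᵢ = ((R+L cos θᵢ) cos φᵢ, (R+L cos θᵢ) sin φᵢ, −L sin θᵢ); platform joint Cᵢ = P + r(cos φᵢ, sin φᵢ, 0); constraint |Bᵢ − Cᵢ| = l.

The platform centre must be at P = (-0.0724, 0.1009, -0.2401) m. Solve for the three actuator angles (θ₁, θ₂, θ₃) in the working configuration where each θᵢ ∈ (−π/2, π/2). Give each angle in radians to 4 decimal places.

θ₁ = 0.8725, θ₂ = -0.1748, θ₃ = 0.7854

φ1=0.0° → target in arm frame (-0.0724, 0.1009)
  A cos θ + B sin θ = C:  0.1624·cos θ + -0.2401·sin θ = -0.0795
  γ=atan2(-0.2401,0.1624)=-0.9761;  ψ=arccos(-0.2743)=1.8486;  θ1=γ+ψ≈0.8725
arm 2 (φ=120.0°): x'=0.1236, y'=0.0123
  A=-0.0336, B=-0.2401, C=(l²−L²−A²−y'²−z²)/(2L)=0.0087
  γ=atan2(-0.2401,-0.0336)=-1.7098;  ψ=arccos(0.0358)=1.5350;  θ2=γ+ψ≈-0.1748
rotate P by −φ3: (-0.0512, -0.1132, -0.2401)
  e−x'=0.1412;  (l²−L²−(e−x')²−y'²−z²)/2L = -0.0700
  √(A²+B²)=0.2785;  θ3 = -1.0392+1.8247 ≈ 0.7854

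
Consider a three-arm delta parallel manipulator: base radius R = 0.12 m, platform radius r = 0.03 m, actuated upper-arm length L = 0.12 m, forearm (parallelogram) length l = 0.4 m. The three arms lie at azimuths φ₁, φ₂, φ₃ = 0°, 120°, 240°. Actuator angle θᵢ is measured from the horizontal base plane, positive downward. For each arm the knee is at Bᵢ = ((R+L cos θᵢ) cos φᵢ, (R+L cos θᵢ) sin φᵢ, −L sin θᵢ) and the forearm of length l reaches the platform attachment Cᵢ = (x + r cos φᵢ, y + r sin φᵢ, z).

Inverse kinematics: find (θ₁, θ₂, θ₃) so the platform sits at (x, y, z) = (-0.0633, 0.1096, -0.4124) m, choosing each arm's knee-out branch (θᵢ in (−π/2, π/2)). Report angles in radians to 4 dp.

θ₁ = 0.9601, θ₂ = 0.1743, θ₃ = 0.9600

arm 1 (φ=0.0°): x'=-0.0633, y'=0.1096
  e−x'=0.1533;  (l²−L²−(e−x')²−y'²−z²)/2L = -0.2499
  θ1 = atan2(B,A) + arccos(C/0.4400) = 0.9601
φ2=120.0° → target in arm frame (0.1266, 0.0000)
  A cos θ + B sin θ = C:  -0.0366·cos θ + -0.4124·sin θ = -0.1075
  γ=atan2(-0.4124,-0.0366)=-1.6592;  ψ=arccos(-0.2598)=1.8336;  θ2=γ+ψ≈0.1743
rotate P by −φ3: (-0.0633, -0.1096, -0.4124)
  A=0.1533, B=-0.4124, C=(l²−L²−A²−y'²−z²)/(2L)=-0.2499
  θ3 = atan2(B,A) + arccos(C/0.4400) = 0.9600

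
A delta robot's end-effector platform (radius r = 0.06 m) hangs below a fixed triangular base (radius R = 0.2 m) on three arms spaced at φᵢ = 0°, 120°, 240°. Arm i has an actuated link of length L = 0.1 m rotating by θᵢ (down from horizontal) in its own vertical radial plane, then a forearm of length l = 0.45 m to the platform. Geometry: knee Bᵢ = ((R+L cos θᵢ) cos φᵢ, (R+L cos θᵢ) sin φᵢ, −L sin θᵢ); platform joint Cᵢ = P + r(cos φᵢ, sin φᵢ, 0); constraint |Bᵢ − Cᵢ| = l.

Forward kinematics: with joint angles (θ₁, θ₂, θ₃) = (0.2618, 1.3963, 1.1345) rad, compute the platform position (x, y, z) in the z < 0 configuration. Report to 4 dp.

φ1=0.0°: virtual centre (0.2366, 0.0000, -0.0259), radius l
arm 2 at φ=120.0°: (R−r)+L cos θ2 = 0.1574;  centre 2 = (-0.0787, 0.1363, -0.0985)
φ3=240.0°: virtual centre (-0.0911, -0.1578, -0.0906), radius l
eliminate P² terms by subtracting sphere 1 from 2 and 3
[-0.6305 0.2726 -0.1452]·P = -0.0222;  [-0.6554 -0.3157 -0.1295]·P = -0.0152
det = 0.3777;  x = 0.0295+-0.2148z,  y = -0.0131+0.0358z
quadratic in z: (1.0474)z²+(0.1398)z+(-0.1588)=0, √Δ=0.8275 → z ∈ {-0.4618, 0.3283}; z = -0.4618 (taking z<0)
x = 0.1287, y = -0.0296

(0.1287, -0.0296, -0.4618)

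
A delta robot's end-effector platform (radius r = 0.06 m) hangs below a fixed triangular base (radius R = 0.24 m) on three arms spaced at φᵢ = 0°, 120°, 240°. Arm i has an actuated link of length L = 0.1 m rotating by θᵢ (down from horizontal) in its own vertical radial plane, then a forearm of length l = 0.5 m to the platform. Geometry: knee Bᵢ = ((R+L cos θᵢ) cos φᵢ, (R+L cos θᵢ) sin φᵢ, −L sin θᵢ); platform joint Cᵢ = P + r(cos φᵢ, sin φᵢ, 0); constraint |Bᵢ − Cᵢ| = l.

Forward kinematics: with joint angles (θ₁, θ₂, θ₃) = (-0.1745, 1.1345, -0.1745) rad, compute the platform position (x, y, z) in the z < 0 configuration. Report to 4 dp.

(0.0768, -0.1330, -0.4204)

O1 = (0.2785·cos0.0°, 0.2785·sin0.0°, 0.0174) = (0.2785, 0.0000, 0.0174)
arm 2 at φ=120.0°: ρ2 = 0.2223;  O2 = (-0.1111, 0.1925, -0.0906)
arm 3 at φ=240.0°: ρ3 = 0.2785;  O3 = (-0.1392, -0.2412, 0.0174)
subtract pairs → two planes through P
[-0.7792 0.3850 -0.2160]·P = -0.0202;  [-0.8354 -0.4823 0.0000]·P = 0.0000
Cramer: x(z) = 0.0140-0.1494z;  y(z) = -0.0242+0.2587z
quadratic in z: (1.0892)z²+(0.0317)z+(-0.1792)=0, √Δ=0.8841 → z ∈ {-0.4204, 0.3913}; z = -0.4204 (taking z<0)
x = 0.0768, y = -0.1330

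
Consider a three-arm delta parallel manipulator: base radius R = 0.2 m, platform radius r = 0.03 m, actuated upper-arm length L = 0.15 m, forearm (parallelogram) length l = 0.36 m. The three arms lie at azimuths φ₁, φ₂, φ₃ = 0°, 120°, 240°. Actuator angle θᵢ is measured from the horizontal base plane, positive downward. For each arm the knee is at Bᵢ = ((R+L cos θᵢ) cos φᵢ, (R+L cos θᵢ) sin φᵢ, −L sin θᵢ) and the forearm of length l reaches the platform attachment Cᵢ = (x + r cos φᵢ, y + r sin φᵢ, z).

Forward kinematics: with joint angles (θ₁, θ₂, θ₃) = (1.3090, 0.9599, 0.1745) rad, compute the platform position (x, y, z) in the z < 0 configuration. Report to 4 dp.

(-0.0958, -0.0776, -0.3203)

φ1=0.0°: virtual centre (0.2088, 0.0000, -0.1449), radius l
arm 2 at φ=120.0°: e+L cos θ2 = 0.2560;  O2 = (-0.1280, 0.2217, -0.1229)
φ3=240.0°: virtual centre (-0.1589, -0.2752, -0.0260), radius l
eliminate P² terms by subtracting sphere 1 from 2 and 3
linear system: -0.6737x+0.4435y = 0.0161−0.0440z; -0.7354x+-0.5503y = 0.0370−0.2377z
det = 0.6969;  x = -0.0362+0.1860z,  y = -0.0189+0.1833z
quadratic in z: (1.0682)z²+(0.1917)z+(-0.0482)=0, √Δ=0.4926 → z ∈ {-0.3203, 0.1409}; z = -0.3203 (taking z<0)
x = -0.0958, y = -0.0776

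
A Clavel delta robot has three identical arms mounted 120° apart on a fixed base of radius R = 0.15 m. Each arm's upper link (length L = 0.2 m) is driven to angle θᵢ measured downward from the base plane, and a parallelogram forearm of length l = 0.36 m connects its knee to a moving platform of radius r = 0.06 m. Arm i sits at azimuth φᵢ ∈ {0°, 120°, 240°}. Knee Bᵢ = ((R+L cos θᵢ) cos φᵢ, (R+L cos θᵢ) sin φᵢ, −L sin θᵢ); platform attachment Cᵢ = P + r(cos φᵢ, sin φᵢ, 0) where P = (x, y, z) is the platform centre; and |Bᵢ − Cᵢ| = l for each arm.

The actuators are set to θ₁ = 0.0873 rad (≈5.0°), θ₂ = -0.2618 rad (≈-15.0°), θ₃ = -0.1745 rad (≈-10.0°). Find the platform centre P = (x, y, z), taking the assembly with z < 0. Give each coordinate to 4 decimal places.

(-0.0260, 0.0060, -0.1912)

arm 1 at φ=0.0°: e+L cos θ1 = 0.2892;  O1 = (0.2892, 0.0000, -0.0174)
O2 = (0.2832·cos120.0°, 0.2832·sin120.0°, 0.0518) = (-0.1416, 0.2452, 0.0518)
arm 3 at φ=240.0°: e+L cos θ3 = 0.2870;  O3 = (-0.1435, -0.2485, 0.0347)
subtract pairs → two planes through P
[-0.8617 0.4905 0.1384]·P = -0.0011;  [-0.8654 -0.4970 0.1043]·P = -0.0004
det = 0.8528;  x = 0.0009+0.1407z,  y = -0.0007+-0.0351z
sphere 1 gives Az²+Bz+C=0 with A=1.0210, B=-0.0462, C=-0.0461;  B²−4AC=0.1906;  roots -0.1912, 0.2364;  negative root z = -0.1912
x = -0.0260, y = 0.0060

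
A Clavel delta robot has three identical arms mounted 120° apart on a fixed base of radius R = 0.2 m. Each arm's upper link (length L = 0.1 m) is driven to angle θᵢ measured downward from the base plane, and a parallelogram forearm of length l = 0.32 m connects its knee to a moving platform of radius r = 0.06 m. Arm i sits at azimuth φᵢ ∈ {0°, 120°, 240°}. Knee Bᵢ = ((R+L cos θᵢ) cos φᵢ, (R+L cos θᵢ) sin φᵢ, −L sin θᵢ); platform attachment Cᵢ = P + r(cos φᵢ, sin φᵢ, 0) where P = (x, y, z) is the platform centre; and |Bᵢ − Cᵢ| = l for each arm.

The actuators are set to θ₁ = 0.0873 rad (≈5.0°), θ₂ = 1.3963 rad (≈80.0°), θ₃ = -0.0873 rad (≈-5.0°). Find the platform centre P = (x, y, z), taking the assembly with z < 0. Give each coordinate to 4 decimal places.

arm 1 at φ=0.0°: ρ1 = 0.2396;  centre 1 = (0.2396, 0.0000, -0.0087)
φ2=120.0°: virtual centre (-0.0787, 0.1363, -0.0985), radius l
φ3=240.0°: virtual centre (-0.1198, -0.2075, 0.0087), radius l
subtract pairs → two planes through P
[-0.6366 0.2726 -0.1795]·P = -0.0230;  [-0.7189 -0.4150 0.0349]·P = 0.0000
Cramer: x(z) = 0.0208-0.1413z;  y(z) = -0.0360+0.3287z
sphere 1 gives Az²+Bz+C=0 with A=1.1280, B=0.0556, C=-0.0531;  B²−4AC=0.2428;  roots -0.2431, 0.1938;  negative root z = -0.2431
x = 0.0551, y = -0.1159

(0.0551, -0.1159, -0.2431)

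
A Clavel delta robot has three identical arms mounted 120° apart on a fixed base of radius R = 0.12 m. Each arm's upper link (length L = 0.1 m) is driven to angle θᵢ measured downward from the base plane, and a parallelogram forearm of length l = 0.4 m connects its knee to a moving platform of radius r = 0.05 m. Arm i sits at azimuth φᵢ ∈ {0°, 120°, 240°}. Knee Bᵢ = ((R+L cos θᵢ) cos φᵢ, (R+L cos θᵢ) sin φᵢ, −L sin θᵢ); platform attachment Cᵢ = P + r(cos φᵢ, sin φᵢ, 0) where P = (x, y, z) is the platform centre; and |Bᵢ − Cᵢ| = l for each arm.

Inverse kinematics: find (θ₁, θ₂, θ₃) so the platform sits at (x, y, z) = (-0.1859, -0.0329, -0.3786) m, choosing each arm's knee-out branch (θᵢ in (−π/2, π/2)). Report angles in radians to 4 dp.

θ₁ = 1.3092, θ₂ = 0.3491, θ₃ = 0.0876

φ1=0.0° → target in arm frame (-0.1859, -0.0329)
  A=0.2559, B=-0.3786, C=(l²−L²−A²−y'²−z²)/(2L)=-0.2995
  θ1 = atan2(B,A) + arccos(C/0.4570) = 1.3092
rotate P by −φ2: (0.0645, 0.1774, -0.3786)
  A=0.0055, B=-0.3786, C=(l²−L²−A²−y'²−z²)/(2L)=-0.1243
  γ=atan2(-0.3786,0.0055)=-1.5562;  ψ=arccos(-0.3282)=1.9052;  θ2=γ+ψ≈0.3491
arm 3 (φ=240.0°): x'=0.1214, y'=-0.1445
  e−x'=-0.0514;  (l²−L²−(e−x')²−y'²−z²)/2L = -0.0844
  γ=atan2(-0.3786,-0.0514)=-1.7058;  ψ=arccos(-0.2209)=1.7935;  θ3=γ+ψ≈0.0876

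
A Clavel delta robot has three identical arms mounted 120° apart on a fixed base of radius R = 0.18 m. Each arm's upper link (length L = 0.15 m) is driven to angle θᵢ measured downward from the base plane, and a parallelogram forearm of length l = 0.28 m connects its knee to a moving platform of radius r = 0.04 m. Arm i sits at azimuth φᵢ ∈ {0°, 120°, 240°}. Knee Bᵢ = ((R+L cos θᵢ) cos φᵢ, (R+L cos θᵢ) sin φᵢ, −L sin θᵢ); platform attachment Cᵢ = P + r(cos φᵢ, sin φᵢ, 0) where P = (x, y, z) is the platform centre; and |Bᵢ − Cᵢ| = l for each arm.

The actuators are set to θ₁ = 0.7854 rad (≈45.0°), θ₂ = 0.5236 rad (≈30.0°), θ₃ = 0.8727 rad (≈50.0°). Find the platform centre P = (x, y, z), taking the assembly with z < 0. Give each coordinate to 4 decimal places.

(-0.0080, 0.0304, -0.2197)

φ1=0.0°: virtual centre (0.2461, 0.0000, -0.1061), radius l
arm 2 at φ=120.0°: (R−r)+L cos θ2 = 0.2699;  O2 = (-0.1350, 0.2337, -0.0750)
O3 = (0.2364·cos240.0°, 0.2364·sin240.0°, -0.1149) = (-0.1182, -0.2047, -0.1149)
eliminate P² terms by subtracting sphere 1 from 2 and 3
linear system: -0.7620x+0.4675y = 0.0067−0.0621z; -0.7285x+-0.4095y = -0.0027−-0.0177z
Cramer: x(z) = -0.0023+0.0263z;  y(z) = 0.0106-0.0900z
into |P−O₁|² = l²: 1.0088z² + 0.1972z + -0.0054 = 0;  Δ = 0.0606;  z = -0.2197 or 0.0243 → z<0 root = -0.2197
x = -0.0080, y = 0.0304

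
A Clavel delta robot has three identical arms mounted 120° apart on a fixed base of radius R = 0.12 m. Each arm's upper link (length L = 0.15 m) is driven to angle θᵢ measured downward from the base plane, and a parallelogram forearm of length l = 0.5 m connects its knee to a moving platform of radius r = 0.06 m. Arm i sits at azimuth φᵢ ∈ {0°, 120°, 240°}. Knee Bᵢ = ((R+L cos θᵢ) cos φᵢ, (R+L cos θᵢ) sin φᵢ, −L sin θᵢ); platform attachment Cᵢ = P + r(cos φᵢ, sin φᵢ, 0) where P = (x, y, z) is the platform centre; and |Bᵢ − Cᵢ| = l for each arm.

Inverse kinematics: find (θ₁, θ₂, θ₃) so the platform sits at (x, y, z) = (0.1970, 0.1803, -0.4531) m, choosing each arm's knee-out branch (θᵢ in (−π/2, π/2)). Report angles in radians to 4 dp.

θ₁ = -0.0874, θ₂ = 0.3489, θ₃ = 1.1343

arm 1 (φ=0.0°): x'=0.1970, y'=0.1803
  A=-0.1370, B=-0.4531, C=(l²−L²−A²−y'²−z²)/(2L)=-0.0969
  γ=atan2(-0.4531,-0.1370)=-1.8644;  ψ=arccos(-0.2048)=1.7770;  θ1=γ+ψ≈-0.0874
φ2=120.0° → target in arm frame (0.0576, -0.2608)
  A=0.0024, B=-0.4531, C=(l²−L²−A²−y'²−z²)/(2L)=-0.1527
  γ=atan2(-0.4531,0.0024)=-1.5656;  ψ=arccos(-0.3369)=1.9144;  θ2=γ+ψ≈0.3489
φ3=240.0° → target in arm frame (-0.2546, 0.0805)
  A cos θ + B sin θ = C:  0.3146·cos θ + -0.4531·sin θ = -0.2776
  γ=atan2(-0.4531,0.3146)=-0.9638;  ψ=arccos(-0.5032)=2.0981;  θ3=γ+ψ≈1.1343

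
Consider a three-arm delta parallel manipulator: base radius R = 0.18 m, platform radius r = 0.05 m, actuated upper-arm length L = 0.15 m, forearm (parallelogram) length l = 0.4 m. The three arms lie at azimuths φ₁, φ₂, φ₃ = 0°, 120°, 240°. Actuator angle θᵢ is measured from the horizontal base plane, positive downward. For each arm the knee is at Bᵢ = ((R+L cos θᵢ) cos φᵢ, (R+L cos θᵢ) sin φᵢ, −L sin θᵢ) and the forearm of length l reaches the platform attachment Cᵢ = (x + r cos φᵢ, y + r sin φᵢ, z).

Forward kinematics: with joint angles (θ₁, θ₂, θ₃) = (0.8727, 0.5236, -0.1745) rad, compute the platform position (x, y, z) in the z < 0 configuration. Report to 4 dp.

(-0.0979, -0.0761, -0.3363)

centre 1 = (0.2264·cos0.0°, 0.2264·sin0.0°, -0.1149) = (0.2264, 0.0000, -0.1149)
arm 2 at φ=120.0°: e+L cos θ2 = 0.2599;  centre 2 = (-0.1300, 0.2251, -0.0750)
arm 3 at φ=240.0°: e+L cos θ3 = 0.2777;  centre 3 = (-0.1389, -0.2405, 0.0260)
subtract pairs → two planes through P
linear system: -0.7127x+0.4502y = 0.0087−0.0798z; -0.7306x+-0.4810y = 0.0133−0.2819z
det = 0.6717;  x = -0.0152+0.2461z,  y = -0.0047+0.2123z
sphere 1 gives Az²+Bz+C=0 with A=1.1056, B=0.1089, C=-0.0884;  B²−4AC=0.4029;  roots -0.3363, 0.2378;  negative root z = -0.3363
x = -0.0979, y = -0.0761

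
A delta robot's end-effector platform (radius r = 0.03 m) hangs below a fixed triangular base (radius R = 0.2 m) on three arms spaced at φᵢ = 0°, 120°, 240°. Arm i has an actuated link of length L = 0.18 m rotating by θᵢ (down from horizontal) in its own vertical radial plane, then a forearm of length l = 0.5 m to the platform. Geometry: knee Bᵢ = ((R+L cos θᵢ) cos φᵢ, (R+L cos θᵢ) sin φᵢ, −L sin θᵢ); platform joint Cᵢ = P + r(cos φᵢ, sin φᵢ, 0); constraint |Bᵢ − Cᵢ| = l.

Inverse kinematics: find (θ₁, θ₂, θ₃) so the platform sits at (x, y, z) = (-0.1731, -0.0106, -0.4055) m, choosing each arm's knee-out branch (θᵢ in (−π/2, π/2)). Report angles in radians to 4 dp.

rotate P by −φ1: (-0.1731, -0.0106, -0.4055)
  A cos θ + B sin θ = C:  0.3431·cos θ + -0.4055·sin θ = -0.1796
  θ1 = atan2(B,A) + arccos(C/0.5312) = 1.0472
arm 2 (φ=120.0°): x'=0.0774, y'=0.1552
  A cos θ + B sin θ = C:  0.0926·cos θ + -0.4055·sin θ = 0.0569
  √(A²+B²)=0.4159;  θ2 = -1.3462+1.4335 ≈ 0.0872
arm 3 (φ=240.0°): x'=0.0957, y'=-0.1446
  A=0.0743, B=-0.4055, C=(l²−L²−A²−y'²−z²)/(2L)=0.0743
  γ=atan2(-0.4055,0.0743)=-1.3896;  ψ=arccos(0.1802)=1.3896;  θ3=γ+ψ≈0.0000

θ₁ = 1.0472, θ₂ = 0.0872, θ₃ = 0.0000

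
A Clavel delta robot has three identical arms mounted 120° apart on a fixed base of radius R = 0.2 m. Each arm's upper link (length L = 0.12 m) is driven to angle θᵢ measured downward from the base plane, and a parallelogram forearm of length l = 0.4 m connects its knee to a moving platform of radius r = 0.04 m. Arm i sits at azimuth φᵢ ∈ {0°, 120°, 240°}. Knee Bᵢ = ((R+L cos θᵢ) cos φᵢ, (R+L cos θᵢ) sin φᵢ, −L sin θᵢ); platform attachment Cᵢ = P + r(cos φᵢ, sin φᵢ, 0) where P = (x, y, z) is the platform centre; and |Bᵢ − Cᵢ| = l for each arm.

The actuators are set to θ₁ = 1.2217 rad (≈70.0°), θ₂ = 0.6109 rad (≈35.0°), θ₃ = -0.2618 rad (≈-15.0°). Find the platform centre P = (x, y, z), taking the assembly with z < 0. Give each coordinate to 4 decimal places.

arm 1 at φ=0.0°: ρ1 = 0.2010;  centre 1 = (0.2010, 0.0000, -0.1128)
arm 2 at φ=120.0°: ρ2 = 0.2583;  centre 2 = (-0.1291, 0.2237, -0.0688)
arm 3 at φ=240.0°: ρ3 = 0.2759;  centre 3 = (-0.1380, -0.2389, 0.0311)
|centre ₂|²−|centre ₁|² = 0.0183;  |centre ₃|²−|centre ₁|² = 0.0240
plane₁₂: -0.6604x+0.4474y+0.0879z = 0.0183
det = 0.6189;  x = -0.0315+0.2758z,  y = -0.0055+0.2107z
into |P−centre ₁|² = l²: 1.1204z² + 0.0950z + -0.0932 = 0;  Δ = 0.4267;  z = -0.3339 or 0.2491 → z<0 root = -0.3339
x = -0.1235, y = -0.0758

(-0.1235, -0.0758, -0.3339)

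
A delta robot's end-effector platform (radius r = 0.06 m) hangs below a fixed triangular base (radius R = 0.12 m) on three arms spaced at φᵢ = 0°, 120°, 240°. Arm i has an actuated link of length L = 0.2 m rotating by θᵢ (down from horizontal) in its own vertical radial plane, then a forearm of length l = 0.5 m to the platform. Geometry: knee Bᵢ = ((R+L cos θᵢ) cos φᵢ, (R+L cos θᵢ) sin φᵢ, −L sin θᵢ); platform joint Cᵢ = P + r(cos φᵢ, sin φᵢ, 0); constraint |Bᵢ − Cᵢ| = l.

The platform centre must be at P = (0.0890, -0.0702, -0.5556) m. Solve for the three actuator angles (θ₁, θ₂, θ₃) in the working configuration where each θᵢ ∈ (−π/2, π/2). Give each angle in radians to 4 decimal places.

arm 1 (φ=0.0°): x'=0.0890, y'=-0.0702
  e−x'=-0.0290;  (l²−L²−(e−x')²−y'²−z²)/2L = -0.2612
  θ1 = atan2(B,A) + arccos(C/0.5564) = 0.4365
arm 2 (φ=120.0°): x'=-0.1053, y'=-0.0420
  A=0.1653, B=-0.5556, C=(l²−L²−A²−y'²−z²)/(2L)=-0.3194
  θ2 = atan2(B,A) + arccos(C/0.5797) = 0.8728
arm 3 (φ=240.0°): x'=0.0163, y'=0.1122
  A=0.0437, B=-0.5556, C=(l²−L²−A²−y'²−z²)/(2L)=-0.2830
  γ=atan2(-0.5556,0.0437)=-1.4923;  ψ=arccos(-0.5077)=2.1033;  θ3=γ+ψ≈0.6110

θ₁ = 0.4365, θ₂ = 0.8728, θ₃ = 0.6110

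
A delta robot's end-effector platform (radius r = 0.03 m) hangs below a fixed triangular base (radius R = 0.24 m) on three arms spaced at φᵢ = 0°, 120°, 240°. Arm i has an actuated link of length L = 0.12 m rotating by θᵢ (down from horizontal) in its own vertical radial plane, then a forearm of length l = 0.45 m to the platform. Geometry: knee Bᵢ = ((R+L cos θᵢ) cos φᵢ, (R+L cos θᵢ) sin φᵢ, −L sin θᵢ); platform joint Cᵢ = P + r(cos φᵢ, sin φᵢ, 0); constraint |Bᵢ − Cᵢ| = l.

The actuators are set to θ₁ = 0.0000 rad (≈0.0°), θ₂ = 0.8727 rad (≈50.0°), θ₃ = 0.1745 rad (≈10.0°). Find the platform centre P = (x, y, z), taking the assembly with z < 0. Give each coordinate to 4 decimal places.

S1 = (0.3300·cos0.0°, 0.3300·sin0.0°, 0.0000) = (0.3300, 0.0000, 0.0000)
arm 2 at φ=120.0°: e+L cos θ2 = 0.2871;  S2 = (-0.1436, 0.2487, -0.0919)
S3 = (0.3282·cos240.0°, 0.3282·sin240.0°, -0.0208) = (-0.1641, -0.2842, -0.0208)
eliminate P² terms by subtracting sphere 1 from 2 and 3
linear system: -0.9471x+0.4973y = -0.0180−-0.1839z; -0.9882x+-0.5684y = -0.0008−-0.0417z
det = 1.0298;  x = 0.0103+-0.1216z,  y = -0.0166+0.1381z
sphere 1 gives Az²+Bz+C=0 with A=1.0339, B=0.0732, C=-0.1000;  B²−4AC=0.4190;  roots -0.3484, 0.2777;  negative root z = -0.3484
x = 0.0527, y = -0.0647

(0.0527, -0.0647, -0.3484)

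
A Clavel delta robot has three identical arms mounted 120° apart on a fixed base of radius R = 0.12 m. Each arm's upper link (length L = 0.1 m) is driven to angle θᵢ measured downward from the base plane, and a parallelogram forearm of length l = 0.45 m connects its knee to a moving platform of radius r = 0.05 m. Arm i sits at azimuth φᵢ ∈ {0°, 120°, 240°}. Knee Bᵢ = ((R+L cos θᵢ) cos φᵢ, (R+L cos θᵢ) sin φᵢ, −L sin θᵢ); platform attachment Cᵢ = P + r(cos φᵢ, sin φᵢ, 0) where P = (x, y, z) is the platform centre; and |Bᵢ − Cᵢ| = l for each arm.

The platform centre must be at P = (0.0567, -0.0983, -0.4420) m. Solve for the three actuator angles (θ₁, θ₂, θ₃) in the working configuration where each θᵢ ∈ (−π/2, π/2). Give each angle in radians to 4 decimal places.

θ₁ = 0.1742, θ₂ = 0.7850, θ₃ = 0.1739

φ1=0.0° → target in arm frame (0.0567, -0.0983)
  e−x'=0.0133;  (l²−L²−(e−x')²−y'²−z²)/2L = -0.0635
  γ=atan2(-0.4420,0.0133)=-1.5407;  ψ=arccos(-0.1436)=1.7149;  θ1=γ+ψ≈0.1742
rotate P by −φ2: (-0.1135, 0.0000, -0.4420)
  A cos θ + B sin θ = C:  0.1835·cos θ + -0.4420·sin θ = -0.1826
  θ2 = atan2(B,A) + arccos(C/0.4786) = 0.7850
rotate P by −φ3: (0.0568, 0.0983, -0.4420)
  A cos θ + B sin θ = C:  0.0132·cos θ + -0.4420·sin θ = -0.0635
  γ=atan2(-0.4420,0.0132)=-1.5409;  ψ=arccos(-0.1435)=1.7148;  θ3=γ+ψ≈0.1739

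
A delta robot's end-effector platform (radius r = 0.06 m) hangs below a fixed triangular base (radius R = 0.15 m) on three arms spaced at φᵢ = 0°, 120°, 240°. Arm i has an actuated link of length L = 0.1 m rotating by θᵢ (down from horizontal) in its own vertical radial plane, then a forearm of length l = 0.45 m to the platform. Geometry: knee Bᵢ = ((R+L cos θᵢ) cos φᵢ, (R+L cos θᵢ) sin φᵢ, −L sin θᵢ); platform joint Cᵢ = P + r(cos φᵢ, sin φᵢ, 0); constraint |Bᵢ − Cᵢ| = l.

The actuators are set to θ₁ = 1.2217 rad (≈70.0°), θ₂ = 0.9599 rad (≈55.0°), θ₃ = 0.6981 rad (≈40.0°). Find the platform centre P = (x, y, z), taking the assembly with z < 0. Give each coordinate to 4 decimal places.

(-0.0646, -0.0366, -0.5008)

O1 = (0.1242·cos0.0°, 0.1242·sin0.0°, -0.0940) = (0.1242, 0.0000, -0.0940)
φ2=120.0°: virtual centre (-0.0737, 0.1276, -0.0819), radius l
arm 3 at φ=240.0°: e+L cos θ3 = 0.1666;  O3 = (-0.0833, -0.1443, -0.0643)
|O₂|²−|O₁|² = 0.0042;  |O₃|²−|O₁|² = 0.0076
[-0.3958 0.2552 0.0241]·P = 0.0042;  [-0.4150 -0.2886 0.0594]·P = 0.0076
det = 0.2201;  x = -0.0143+0.1005z,  y = -0.0059+0.0613z
sphere 1 gives Az²+Bz+C=0 with A=1.0139, B=0.1594, C=-0.1744;  B²−4AC=0.7329;  roots -0.5008, 0.3436;  negative root z = -0.5008
x = -0.0646, y = -0.0366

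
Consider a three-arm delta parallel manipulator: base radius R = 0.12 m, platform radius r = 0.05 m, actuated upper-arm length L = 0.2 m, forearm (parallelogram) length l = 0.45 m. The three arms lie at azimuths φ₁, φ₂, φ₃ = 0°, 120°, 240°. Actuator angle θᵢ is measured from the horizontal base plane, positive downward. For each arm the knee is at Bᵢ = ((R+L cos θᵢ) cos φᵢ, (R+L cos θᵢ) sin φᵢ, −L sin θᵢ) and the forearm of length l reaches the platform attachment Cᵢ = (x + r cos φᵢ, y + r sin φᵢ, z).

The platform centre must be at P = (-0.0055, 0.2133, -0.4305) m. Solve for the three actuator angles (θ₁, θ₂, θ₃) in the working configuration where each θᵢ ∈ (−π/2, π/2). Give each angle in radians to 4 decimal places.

arm 1 (φ=0.0°): x'=-0.0055, y'=0.2133
  e−x'=0.0755;  (l²−L²−(e−x')²−y'²−z²)/2L = -0.1851
  γ=atan2(-0.4305,0.0755)=-1.3972;  ψ=arccos(-0.4234)=2.0080;  θ1=γ+ψ≈0.6108
rotate P by −φ2: (0.1875, -0.1019, -0.4305)
  e−x'=-0.1175;  (l²−L²−(e−x')²−y'²−z²)/2L = -0.1175
  √(A²+B²)=0.4462;  θ2 = -1.8372+1.8373 ≈ 0.0001
φ3=240.0° → target in arm frame (-0.1820, -0.1114)
  A cos θ + B sin θ = C:  0.2520·cos θ + -0.4305·sin θ = -0.2468
  √(A²+B²)=0.4988;  θ3 = -1.0413+2.0884 ≈ 1.0472

θ₁ = 0.6108, θ₂ = 0.0001, θ₃ = 1.0472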